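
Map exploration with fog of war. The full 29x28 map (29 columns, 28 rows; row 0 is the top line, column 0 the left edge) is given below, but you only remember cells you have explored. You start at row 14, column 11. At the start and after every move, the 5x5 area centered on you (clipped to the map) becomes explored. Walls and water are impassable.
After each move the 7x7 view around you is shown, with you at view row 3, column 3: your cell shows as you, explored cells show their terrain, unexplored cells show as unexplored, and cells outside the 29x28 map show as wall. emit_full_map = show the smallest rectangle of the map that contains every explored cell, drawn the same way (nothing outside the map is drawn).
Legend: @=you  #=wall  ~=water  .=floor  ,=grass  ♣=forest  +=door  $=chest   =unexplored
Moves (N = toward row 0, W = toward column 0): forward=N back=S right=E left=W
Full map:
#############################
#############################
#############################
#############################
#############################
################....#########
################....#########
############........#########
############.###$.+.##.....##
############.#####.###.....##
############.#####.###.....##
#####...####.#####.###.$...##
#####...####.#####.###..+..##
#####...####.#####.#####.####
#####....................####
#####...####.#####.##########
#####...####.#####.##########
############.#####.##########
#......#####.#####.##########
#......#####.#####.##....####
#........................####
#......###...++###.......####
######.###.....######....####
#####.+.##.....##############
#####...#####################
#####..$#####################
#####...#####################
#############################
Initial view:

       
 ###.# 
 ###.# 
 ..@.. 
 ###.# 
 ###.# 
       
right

       
###.## 
###.## 
...@.. 
###.## 
###.## 
       

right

       
##.### 
##.### 
...@.. 
##.### 
##.### 
       

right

       
#.#### 
#.#### 
...@.. 
#.#### 
#.#### 
       

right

       
.##### 
.##### 
...@.. 
.##### 
.##### 
       

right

       
#####. 
#####. 
...@.. 
#####. 
#####. 
       

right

       
####.# 
####.# 
...@.. 
####.# 
####.# 
       

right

       
###.## 
###.## 
...@.. 
###.## 
###.## 
       

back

###.## 
###.## 
...... 
###@## 
###.## 
 ##.## 
       

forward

       
###.## 
###.## 
...@.. 
###.## 
###.## 
 ##.## 

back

###.## 
###.## 
...... 
###@## 
###.## 
 ##.## 
       

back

###.## 
...... 
###.## 
###@## 
 ##.## 
 ##.## 
       

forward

###.## 
###.## 
...... 
###@## 
###.## 
 ##.## 
 ##.## 

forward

       
###.## 
###.## 
...@.. 
###.## 
###.## 
 ##.## 

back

###.## 
###.## 
...... 
###@## 
###.## 
 ##.## 
 ##.## 

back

###.## 
...... 
###.## 
###@## 
 ##.## 
 ##.## 
       

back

...... 
###.## 
###.## 
 ##@## 
 ##.## 
 ##.## 
       

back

###.## 
###.## 
 ##.## 
 ##@## 
 ##.## 
 ..... 
       

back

###.## 
 ##.## 
 ##.## 
 ##@## 
 ..... 
 ##... 
       

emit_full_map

###.#####.##
###.#####.##
............
###.#####.##
###.#####.##
       ##.##
       ##.##
       ##@##
       .....
       ##...

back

 ##.## 
 ##.## 
 ##.## 
 ..@.. 
 ##... 
 ##### 
       

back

 ##.## 
 ##.## 
 ..... 
 ##@.. 
 ##### 
 ##### 
       

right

##.##  
##.##. 
...... 
##.@.. 
#####. 
###### 
       

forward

##.##  
##.### 
##.##. 
...@.. 
##.... 
#####. 
###### 

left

 ##.## 
 ##.###
 ##.##.
 ..@...
 ##....
 #####.
 ######

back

 ##.###
 ##.##.
 ......
 ##@...
 #####.
 ######
       

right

##.### 
##.##. 
...... 
##.@.. 
#####. 
###### 
       

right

#.###  
#.##.. 
...... 
#..@.. 
####.. 
###### 
       

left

##.### 
##.##..
.......
##.@...
#####..
#######
       

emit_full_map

###.#####.##  
###.#####.##  
............  
###.#####.##  
###.#####.##  
       ##.##  
       ##.### 
       ##.##..
       .......
       ##.@...
       #####..
       #######

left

 ##.###
 ##.##.
 ......
 ##@...
 #####.
 ######
       

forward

 ##.## 
 ##.###
 ##.##.
 ..@...
 ##....
 #####.
 ######

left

  ##.##
 ###.##
 ###.##
 ..@...
 ###...
 ######
  #####

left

   ##.#
 ####.#
 ####.#
 ..@...
 +###..
 .#####
   ####

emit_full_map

###.#####.##  
###.#####.##  
............  
###.#####.##  
###.#####.##  
       ##.##  
     ####.### 
     ####.##..
     ..@......
     +###.....
     .######..
       #######


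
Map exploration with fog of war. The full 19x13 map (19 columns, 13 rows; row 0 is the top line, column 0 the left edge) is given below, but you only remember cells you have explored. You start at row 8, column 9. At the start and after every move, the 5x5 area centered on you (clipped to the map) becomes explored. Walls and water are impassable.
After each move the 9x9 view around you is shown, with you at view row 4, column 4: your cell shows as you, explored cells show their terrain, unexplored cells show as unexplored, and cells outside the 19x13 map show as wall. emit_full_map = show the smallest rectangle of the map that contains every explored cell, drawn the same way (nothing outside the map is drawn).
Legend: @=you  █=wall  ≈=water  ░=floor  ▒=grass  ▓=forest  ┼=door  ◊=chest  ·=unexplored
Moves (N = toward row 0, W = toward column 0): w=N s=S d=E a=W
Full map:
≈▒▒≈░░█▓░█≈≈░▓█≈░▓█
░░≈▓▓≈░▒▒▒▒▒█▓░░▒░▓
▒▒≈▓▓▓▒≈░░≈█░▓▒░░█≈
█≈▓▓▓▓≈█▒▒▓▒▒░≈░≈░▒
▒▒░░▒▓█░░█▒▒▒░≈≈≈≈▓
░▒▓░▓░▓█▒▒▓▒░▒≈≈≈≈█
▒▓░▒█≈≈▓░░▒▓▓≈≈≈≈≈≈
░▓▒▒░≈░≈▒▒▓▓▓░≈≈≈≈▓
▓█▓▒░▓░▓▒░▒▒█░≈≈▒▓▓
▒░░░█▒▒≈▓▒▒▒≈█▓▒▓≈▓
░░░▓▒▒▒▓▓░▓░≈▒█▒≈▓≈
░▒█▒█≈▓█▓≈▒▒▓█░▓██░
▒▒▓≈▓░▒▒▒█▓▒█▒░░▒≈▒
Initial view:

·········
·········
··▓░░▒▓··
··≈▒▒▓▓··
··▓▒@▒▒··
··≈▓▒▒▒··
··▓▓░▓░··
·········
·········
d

·········
·········
·▓░░▒▓▓··
·≈▒▒▓▓▓··
·▓▒░@▒█··
·≈▓▒▒▒≈··
·▓▓░▓░≈··
·········
·········

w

·········
·········
··▒▒▓▒░··
·▓░░▒▓▓··
·≈▒▒@▓▓··
·▓▒░▒▒█··
·≈▓▒▒▒≈··
·▓▓░▓░≈··
·········

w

·········
·········
··░█▒▒▒··
··▒▒▓▒░··
·▓░░@▓▓··
·≈▒▒▓▓▓··
·▓▒░▒▒█··
·≈▓▒▒▒≈··
·▓▓░▓░≈··

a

·········
·········
··░░█▒▒▒·
··█▒▒▓▒░·
··▓░@▒▓▓·
··≈▒▒▓▓▓·
··▓▒░▒▒█·
··≈▓▒▒▒≈·
··▓▓░▓░≈·

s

·········
··░░█▒▒▒·
··█▒▒▓▒░·
··▓░░▒▓▓·
··≈▒@▓▓▓·
··▓▒░▒▒█·
··≈▓▒▒▒≈·
··▓▓░▓░≈·
·········

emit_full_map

░░█▒▒▒
█▒▒▓▒░
▓░░▒▓▓
≈▒@▓▓▓
▓▒░▒▒█
≈▓▒▒▒≈
▓▓░▓░≈

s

··░░█▒▒▒·
··█▒▒▓▒░·
··▓░░▒▓▓·
··≈▒▒▓▓▓·
··▓▒@▒▒█·
··≈▓▒▒▒≈·
··▓▓░▓░≈·
·········
·········

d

·░░█▒▒▒··
·█▒▒▓▒░··
·▓░░▒▓▓··
·≈▒▒▓▓▓··
·▓▒░@▒█··
·≈▓▒▒▒≈··
·▓▓░▓░≈··
·········
·········

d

░░█▒▒▒···
█▒▒▓▒░···
▓░░▒▓▓≈··
≈▒▒▓▓▓░··
▓▒░▒@█░··
≈▓▒▒▒≈█··
▓▓░▓░≈▒··
·········
·········

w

·········
░░█▒▒▒···
█▒▒▓▒░▒··
▓░░▒▓▓≈··
≈▒▒▓@▓░··
▓▒░▒▒█░··
≈▓▒▒▒≈█··
▓▓░▓░≈▒··
·········

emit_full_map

░░█▒▒▒·
█▒▒▓▒░▒
▓░░▒▓▓≈
≈▒▒▓@▓░
▓▒░▒▒█░
≈▓▒▒▒≈█
▓▓░▓░≈▒


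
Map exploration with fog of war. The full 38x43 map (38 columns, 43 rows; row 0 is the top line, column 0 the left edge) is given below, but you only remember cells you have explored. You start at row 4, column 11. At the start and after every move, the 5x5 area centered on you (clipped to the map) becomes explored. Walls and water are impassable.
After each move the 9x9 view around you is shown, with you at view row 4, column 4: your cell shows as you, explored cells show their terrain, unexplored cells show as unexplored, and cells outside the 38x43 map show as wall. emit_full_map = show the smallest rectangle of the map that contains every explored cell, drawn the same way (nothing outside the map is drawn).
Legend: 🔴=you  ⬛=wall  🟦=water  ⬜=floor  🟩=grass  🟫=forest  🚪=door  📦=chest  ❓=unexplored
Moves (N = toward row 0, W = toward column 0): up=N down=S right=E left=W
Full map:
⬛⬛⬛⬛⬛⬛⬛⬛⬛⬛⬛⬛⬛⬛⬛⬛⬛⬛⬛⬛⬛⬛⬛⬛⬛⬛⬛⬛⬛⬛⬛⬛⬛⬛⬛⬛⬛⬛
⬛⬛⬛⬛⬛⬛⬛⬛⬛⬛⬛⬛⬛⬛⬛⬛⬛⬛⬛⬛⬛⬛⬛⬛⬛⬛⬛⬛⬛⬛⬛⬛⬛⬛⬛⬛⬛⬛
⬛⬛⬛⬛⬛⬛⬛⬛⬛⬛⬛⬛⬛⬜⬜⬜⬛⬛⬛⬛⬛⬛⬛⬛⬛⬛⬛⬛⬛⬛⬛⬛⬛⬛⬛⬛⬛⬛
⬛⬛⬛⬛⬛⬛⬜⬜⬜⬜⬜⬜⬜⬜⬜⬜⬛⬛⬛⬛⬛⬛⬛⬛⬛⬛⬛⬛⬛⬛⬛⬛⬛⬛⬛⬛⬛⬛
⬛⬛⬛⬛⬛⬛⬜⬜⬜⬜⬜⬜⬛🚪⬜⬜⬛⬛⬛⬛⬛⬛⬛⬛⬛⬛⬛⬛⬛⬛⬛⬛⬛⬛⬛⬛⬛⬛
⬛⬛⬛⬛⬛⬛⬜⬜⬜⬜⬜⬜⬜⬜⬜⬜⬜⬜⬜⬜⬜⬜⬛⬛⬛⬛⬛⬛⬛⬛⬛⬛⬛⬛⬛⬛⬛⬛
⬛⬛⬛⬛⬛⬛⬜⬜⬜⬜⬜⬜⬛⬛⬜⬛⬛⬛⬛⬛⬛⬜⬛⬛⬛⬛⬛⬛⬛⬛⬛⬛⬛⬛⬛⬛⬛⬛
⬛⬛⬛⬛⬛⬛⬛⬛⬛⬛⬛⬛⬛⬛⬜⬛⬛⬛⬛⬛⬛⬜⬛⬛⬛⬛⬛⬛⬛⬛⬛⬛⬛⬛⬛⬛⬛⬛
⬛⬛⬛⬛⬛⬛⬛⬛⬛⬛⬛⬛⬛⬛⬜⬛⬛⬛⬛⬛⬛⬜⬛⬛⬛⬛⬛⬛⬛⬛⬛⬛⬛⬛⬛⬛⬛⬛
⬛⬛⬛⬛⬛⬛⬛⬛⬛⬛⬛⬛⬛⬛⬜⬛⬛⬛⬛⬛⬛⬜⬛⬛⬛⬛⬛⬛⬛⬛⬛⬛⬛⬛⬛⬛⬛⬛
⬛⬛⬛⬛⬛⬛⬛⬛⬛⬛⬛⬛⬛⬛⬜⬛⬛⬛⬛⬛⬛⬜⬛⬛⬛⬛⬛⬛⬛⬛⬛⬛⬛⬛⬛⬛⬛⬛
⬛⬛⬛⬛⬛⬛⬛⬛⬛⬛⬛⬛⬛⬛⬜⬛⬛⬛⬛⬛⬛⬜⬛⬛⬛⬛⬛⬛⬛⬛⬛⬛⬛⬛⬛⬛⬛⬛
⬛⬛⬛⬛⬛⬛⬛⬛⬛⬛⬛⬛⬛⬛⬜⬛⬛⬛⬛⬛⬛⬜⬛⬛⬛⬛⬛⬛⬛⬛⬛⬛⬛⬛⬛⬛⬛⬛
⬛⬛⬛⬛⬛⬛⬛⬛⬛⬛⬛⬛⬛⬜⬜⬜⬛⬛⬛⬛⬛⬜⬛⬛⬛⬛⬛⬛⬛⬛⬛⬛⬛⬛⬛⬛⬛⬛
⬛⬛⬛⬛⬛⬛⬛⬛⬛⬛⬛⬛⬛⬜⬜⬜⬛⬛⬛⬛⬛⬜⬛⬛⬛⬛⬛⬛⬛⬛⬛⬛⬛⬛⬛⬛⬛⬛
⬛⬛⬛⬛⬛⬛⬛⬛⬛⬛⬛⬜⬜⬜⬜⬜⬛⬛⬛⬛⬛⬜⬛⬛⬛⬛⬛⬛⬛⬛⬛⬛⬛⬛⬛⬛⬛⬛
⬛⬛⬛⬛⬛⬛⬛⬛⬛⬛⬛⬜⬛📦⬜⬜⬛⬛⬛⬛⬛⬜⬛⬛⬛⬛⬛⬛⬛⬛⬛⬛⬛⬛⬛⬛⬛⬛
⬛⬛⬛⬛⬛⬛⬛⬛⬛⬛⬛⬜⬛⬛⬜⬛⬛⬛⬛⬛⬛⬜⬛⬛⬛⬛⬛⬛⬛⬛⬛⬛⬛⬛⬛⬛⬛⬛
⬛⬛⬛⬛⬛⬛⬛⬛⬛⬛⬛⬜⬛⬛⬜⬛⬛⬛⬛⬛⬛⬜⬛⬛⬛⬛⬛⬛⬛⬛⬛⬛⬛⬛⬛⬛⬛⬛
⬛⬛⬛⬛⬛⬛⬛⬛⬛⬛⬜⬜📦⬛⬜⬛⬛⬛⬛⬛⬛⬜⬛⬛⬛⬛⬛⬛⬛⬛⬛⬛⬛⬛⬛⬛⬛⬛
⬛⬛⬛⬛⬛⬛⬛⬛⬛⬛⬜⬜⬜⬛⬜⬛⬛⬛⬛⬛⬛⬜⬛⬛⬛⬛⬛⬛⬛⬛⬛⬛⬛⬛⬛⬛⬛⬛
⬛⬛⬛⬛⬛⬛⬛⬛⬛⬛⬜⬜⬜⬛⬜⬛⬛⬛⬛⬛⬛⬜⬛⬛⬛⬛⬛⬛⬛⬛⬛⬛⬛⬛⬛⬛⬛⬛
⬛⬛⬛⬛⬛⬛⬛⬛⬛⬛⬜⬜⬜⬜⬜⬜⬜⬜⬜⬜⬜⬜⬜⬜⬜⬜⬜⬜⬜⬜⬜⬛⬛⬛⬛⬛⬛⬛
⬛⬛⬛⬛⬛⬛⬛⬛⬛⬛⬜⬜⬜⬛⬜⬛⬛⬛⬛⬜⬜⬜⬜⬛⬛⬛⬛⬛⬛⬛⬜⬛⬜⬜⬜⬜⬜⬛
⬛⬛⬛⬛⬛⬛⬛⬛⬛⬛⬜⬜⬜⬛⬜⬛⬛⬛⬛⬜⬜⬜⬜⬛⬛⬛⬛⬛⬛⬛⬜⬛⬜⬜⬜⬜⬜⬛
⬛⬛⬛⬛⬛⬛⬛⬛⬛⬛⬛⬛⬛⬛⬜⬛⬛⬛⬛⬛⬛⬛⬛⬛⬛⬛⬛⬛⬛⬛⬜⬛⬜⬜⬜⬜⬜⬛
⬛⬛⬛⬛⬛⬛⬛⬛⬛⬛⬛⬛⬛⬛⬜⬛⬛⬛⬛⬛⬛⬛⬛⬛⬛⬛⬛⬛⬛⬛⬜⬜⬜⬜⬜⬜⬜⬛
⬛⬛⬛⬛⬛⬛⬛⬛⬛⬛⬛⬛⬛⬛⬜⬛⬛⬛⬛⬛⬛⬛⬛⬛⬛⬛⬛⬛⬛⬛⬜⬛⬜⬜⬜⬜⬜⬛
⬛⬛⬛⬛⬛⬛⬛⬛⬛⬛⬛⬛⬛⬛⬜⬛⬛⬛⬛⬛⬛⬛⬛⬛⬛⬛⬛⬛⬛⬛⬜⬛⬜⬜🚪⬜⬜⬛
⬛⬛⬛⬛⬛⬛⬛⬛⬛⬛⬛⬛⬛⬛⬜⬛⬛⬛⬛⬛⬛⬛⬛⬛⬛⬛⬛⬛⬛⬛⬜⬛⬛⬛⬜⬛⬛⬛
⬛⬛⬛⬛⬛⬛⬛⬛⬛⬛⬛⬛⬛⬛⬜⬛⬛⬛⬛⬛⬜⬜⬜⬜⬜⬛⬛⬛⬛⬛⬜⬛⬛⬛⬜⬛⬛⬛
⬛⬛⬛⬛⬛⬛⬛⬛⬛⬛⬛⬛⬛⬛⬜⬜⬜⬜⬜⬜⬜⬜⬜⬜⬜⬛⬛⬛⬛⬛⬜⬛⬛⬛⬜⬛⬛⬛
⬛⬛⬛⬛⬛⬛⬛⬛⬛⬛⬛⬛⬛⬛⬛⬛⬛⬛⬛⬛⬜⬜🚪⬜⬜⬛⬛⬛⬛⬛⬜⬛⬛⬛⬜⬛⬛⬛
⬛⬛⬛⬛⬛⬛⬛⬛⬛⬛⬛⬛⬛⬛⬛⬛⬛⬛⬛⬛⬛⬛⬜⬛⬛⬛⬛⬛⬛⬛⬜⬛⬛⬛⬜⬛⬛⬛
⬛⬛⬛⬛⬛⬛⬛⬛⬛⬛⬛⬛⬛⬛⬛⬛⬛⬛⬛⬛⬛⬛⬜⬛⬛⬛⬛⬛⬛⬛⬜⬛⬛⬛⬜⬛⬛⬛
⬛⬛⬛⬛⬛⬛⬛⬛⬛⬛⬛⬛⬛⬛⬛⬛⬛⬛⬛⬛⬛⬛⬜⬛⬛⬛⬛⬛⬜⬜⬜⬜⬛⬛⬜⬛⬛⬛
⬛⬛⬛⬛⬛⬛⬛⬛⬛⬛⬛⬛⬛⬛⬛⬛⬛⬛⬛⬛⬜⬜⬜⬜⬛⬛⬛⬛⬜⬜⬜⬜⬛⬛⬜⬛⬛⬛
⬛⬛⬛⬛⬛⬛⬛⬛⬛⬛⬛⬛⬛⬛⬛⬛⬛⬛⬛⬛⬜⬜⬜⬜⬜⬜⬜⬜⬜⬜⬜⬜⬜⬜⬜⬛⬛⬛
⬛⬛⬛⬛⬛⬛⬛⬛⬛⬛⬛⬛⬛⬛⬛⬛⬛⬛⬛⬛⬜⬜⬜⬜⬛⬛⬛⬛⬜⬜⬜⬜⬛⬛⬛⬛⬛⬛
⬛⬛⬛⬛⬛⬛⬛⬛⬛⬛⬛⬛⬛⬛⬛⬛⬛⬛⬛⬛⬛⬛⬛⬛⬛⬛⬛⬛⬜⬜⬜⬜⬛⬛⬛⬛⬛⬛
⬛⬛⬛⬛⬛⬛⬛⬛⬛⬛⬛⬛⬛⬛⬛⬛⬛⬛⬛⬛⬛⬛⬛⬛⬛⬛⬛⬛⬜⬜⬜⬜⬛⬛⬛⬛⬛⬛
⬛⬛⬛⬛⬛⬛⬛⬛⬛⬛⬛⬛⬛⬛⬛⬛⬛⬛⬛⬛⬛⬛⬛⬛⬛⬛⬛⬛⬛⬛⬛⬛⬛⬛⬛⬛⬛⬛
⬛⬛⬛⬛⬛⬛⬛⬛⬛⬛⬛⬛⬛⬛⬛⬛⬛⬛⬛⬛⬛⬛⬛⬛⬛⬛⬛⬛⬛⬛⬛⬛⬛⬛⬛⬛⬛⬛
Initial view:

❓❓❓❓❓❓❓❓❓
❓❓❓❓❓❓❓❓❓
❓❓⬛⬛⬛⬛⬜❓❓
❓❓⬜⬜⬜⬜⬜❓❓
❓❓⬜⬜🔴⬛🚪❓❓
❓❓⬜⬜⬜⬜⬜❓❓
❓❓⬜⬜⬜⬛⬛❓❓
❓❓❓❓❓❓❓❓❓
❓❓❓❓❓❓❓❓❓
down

❓❓❓❓❓❓❓❓❓
❓❓⬛⬛⬛⬛⬜❓❓
❓❓⬜⬜⬜⬜⬜❓❓
❓❓⬜⬜⬜⬛🚪❓❓
❓❓⬜⬜🔴⬜⬜❓❓
❓❓⬜⬜⬜⬛⬛❓❓
❓❓⬛⬛⬛⬛⬛❓❓
❓❓❓❓❓❓❓❓❓
❓❓❓❓❓❓❓❓❓

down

❓❓⬛⬛⬛⬛⬜❓❓
❓❓⬜⬜⬜⬜⬜❓❓
❓❓⬜⬜⬜⬛🚪❓❓
❓❓⬜⬜⬜⬜⬜❓❓
❓❓⬜⬜🔴⬛⬛❓❓
❓❓⬛⬛⬛⬛⬛❓❓
❓❓⬛⬛⬛⬛⬛❓❓
❓❓❓❓❓❓❓❓❓
❓❓❓❓❓❓❓❓❓

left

❓❓❓⬛⬛⬛⬛⬜❓
❓❓❓⬜⬜⬜⬜⬜❓
❓❓⬜⬜⬜⬜⬛🚪❓
❓❓⬜⬜⬜⬜⬜⬜❓
❓❓⬜⬜🔴⬜⬛⬛❓
❓❓⬛⬛⬛⬛⬛⬛❓
❓❓⬛⬛⬛⬛⬛⬛❓
❓❓❓❓❓❓❓❓❓
❓❓❓❓❓❓❓❓❓

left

❓❓❓❓⬛⬛⬛⬛⬜
❓❓❓❓⬜⬜⬜⬜⬜
❓❓⬜⬜⬜⬜⬜⬛🚪
❓❓⬜⬜⬜⬜⬜⬜⬜
❓❓⬜⬜🔴⬜⬜⬛⬛
❓❓⬛⬛⬛⬛⬛⬛⬛
❓❓⬛⬛⬛⬛⬛⬛⬛
❓❓❓❓❓❓❓❓❓
❓❓❓❓❓❓❓❓❓

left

❓❓❓❓❓⬛⬛⬛⬛
❓❓❓❓❓⬜⬜⬜⬜
❓❓⬜⬜⬜⬜⬜⬜⬛
❓❓⬜⬜⬜⬜⬜⬜⬜
❓❓⬜⬜🔴⬜⬜⬜⬛
❓❓⬛⬛⬛⬛⬛⬛⬛
❓❓⬛⬛⬛⬛⬛⬛⬛
❓❓❓❓❓❓❓❓❓
❓❓❓❓❓❓❓❓❓

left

❓❓❓❓❓❓⬛⬛⬛
❓❓❓❓❓❓⬜⬜⬜
❓❓⬛⬜⬜⬜⬜⬜⬜
❓❓⬛⬜⬜⬜⬜⬜⬜
❓❓⬛⬜🔴⬜⬜⬜⬜
❓❓⬛⬛⬛⬛⬛⬛⬛
❓❓⬛⬛⬛⬛⬛⬛⬛
❓❓❓❓❓❓❓❓❓
❓❓❓❓❓❓❓❓❓

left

❓❓❓❓❓❓❓⬛⬛
❓❓❓❓❓❓❓⬜⬜
❓❓⬛⬛⬜⬜⬜⬜⬜
❓❓⬛⬛⬜⬜⬜⬜⬜
❓❓⬛⬛🔴⬜⬜⬜⬜
❓❓⬛⬛⬛⬛⬛⬛⬛
❓❓⬛⬛⬛⬛⬛⬛⬛
❓❓❓❓❓❓❓❓❓
❓❓❓❓❓❓❓❓❓

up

❓❓❓❓❓❓❓❓❓
❓❓❓❓❓❓❓⬛⬛
❓❓⬛⬛⬜⬜⬜⬜⬜
❓❓⬛⬛⬜⬜⬜⬜⬜
❓❓⬛⬛🔴⬜⬜⬜⬜
❓❓⬛⬛⬜⬜⬜⬜⬜
❓❓⬛⬛⬛⬛⬛⬛⬛
❓❓⬛⬛⬛⬛⬛⬛⬛
❓❓❓❓❓❓❓❓❓

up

❓❓❓❓❓❓❓❓❓
❓❓❓❓❓❓❓❓❓
❓❓⬛⬛⬛⬛⬛⬛⬛
❓❓⬛⬛⬜⬜⬜⬜⬜
❓❓⬛⬛🔴⬜⬜⬜⬜
❓❓⬛⬛⬜⬜⬜⬜⬜
❓❓⬛⬛⬜⬜⬜⬜⬜
❓❓⬛⬛⬛⬛⬛⬛⬛
❓❓⬛⬛⬛⬛⬛⬛⬛

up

⬛⬛⬛⬛⬛⬛⬛⬛⬛
❓❓❓❓❓❓❓❓❓
❓❓⬛⬛⬛⬛⬛❓❓
❓❓⬛⬛⬛⬛⬛⬛⬛
❓❓⬛⬛🔴⬜⬜⬜⬜
❓❓⬛⬛⬜⬜⬜⬜⬜
❓❓⬛⬛⬜⬜⬜⬜⬜
❓❓⬛⬛⬜⬜⬜⬜⬜
❓❓⬛⬛⬛⬛⬛⬛⬛

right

⬛⬛⬛⬛⬛⬛⬛⬛⬛
❓❓❓❓❓❓❓❓❓
❓⬛⬛⬛⬛⬛⬛❓❓
❓⬛⬛⬛⬛⬛⬛⬛⬛
❓⬛⬛⬜🔴⬜⬜⬜⬜
❓⬛⬛⬜⬜⬜⬜⬜⬜
❓⬛⬛⬜⬜⬜⬜⬜⬜
❓⬛⬛⬜⬜⬜⬜⬜⬜
❓⬛⬛⬛⬛⬛⬛⬛⬛

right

⬛⬛⬛⬛⬛⬛⬛⬛⬛
❓❓❓❓❓❓❓❓❓
⬛⬛⬛⬛⬛⬛⬛❓❓
⬛⬛⬛⬛⬛⬛⬛⬛⬛
⬛⬛⬜⬜🔴⬜⬜⬜⬜
⬛⬛⬜⬜⬜⬜⬜⬜⬛
⬛⬛⬜⬜⬜⬜⬜⬜⬜
⬛⬛⬜⬜⬜⬜⬜⬜⬛
⬛⬛⬛⬛⬛⬛⬛⬛⬛

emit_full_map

⬛⬛⬛⬛⬛⬛⬛❓❓❓
⬛⬛⬛⬛⬛⬛⬛⬛⬛⬜
⬛⬛⬜⬜🔴⬜⬜⬜⬜⬜
⬛⬛⬜⬜⬜⬜⬜⬜⬛🚪
⬛⬛⬜⬜⬜⬜⬜⬜⬜⬜
⬛⬛⬜⬜⬜⬜⬜⬜⬛⬛
⬛⬛⬛⬛⬛⬛⬛⬛⬛⬛
⬛⬛⬛⬛⬛⬛⬛⬛⬛⬛

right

⬛⬛⬛⬛⬛⬛⬛⬛⬛
❓❓❓❓❓❓❓❓❓
⬛⬛⬛⬛⬛⬛⬛❓❓
⬛⬛⬛⬛⬛⬛⬛⬛⬜
⬛⬜⬜⬜🔴⬜⬜⬜⬜
⬛⬜⬜⬜⬜⬜⬜⬛🚪
⬛⬜⬜⬜⬜⬜⬜⬜⬜
⬛⬜⬜⬜⬜⬜⬜⬛⬛
⬛⬛⬛⬛⬛⬛⬛⬛⬛

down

❓❓❓❓❓❓❓❓❓
⬛⬛⬛⬛⬛⬛⬛❓❓
⬛⬛⬛⬛⬛⬛⬛⬛⬜
⬛⬜⬜⬜⬜⬜⬜⬜⬜
⬛⬜⬜⬜🔴⬜⬜⬛🚪
⬛⬜⬜⬜⬜⬜⬜⬜⬜
⬛⬜⬜⬜⬜⬜⬜⬛⬛
⬛⬛⬛⬛⬛⬛⬛⬛⬛
⬛⬛⬛⬛⬛⬛⬛⬛⬛

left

❓❓❓❓❓❓❓❓❓
⬛⬛⬛⬛⬛⬛⬛⬛❓
⬛⬛⬛⬛⬛⬛⬛⬛⬛
⬛⬛⬜⬜⬜⬜⬜⬜⬜
⬛⬛⬜⬜🔴⬜⬜⬜⬛
⬛⬛⬜⬜⬜⬜⬜⬜⬜
⬛⬛⬜⬜⬜⬜⬜⬜⬛
⬛⬛⬛⬛⬛⬛⬛⬛⬛
⬛⬛⬛⬛⬛⬛⬛⬛⬛

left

❓❓❓❓❓❓❓❓❓
❓⬛⬛⬛⬛⬛⬛⬛⬛
❓⬛⬛⬛⬛⬛⬛⬛⬛
❓⬛⬛⬜⬜⬜⬜⬜⬜
❓⬛⬛⬜🔴⬜⬜⬜⬜
❓⬛⬛⬜⬜⬜⬜⬜⬜
❓⬛⬛⬜⬜⬜⬜⬜⬜
❓⬛⬛⬛⬛⬛⬛⬛⬛
❓⬛⬛⬛⬛⬛⬛⬛⬛

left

❓❓❓❓❓❓❓❓❓
❓❓⬛⬛⬛⬛⬛⬛⬛
❓❓⬛⬛⬛⬛⬛⬛⬛
❓❓⬛⬛⬜⬜⬜⬜⬜
❓❓⬛⬛🔴⬜⬜⬜⬜
❓❓⬛⬛⬜⬜⬜⬜⬜
❓❓⬛⬛⬜⬜⬜⬜⬜
❓❓⬛⬛⬛⬛⬛⬛⬛
❓❓⬛⬛⬛⬛⬛⬛⬛

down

❓❓⬛⬛⬛⬛⬛⬛⬛
❓❓⬛⬛⬛⬛⬛⬛⬛
❓❓⬛⬛⬜⬜⬜⬜⬜
❓❓⬛⬛⬜⬜⬜⬜⬜
❓❓⬛⬛🔴⬜⬜⬜⬜
❓❓⬛⬛⬜⬜⬜⬜⬜
❓❓⬛⬛⬛⬛⬛⬛⬛
❓❓⬛⬛⬛⬛⬛⬛⬛
❓❓❓❓❓❓❓❓❓

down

❓❓⬛⬛⬛⬛⬛⬛⬛
❓❓⬛⬛⬜⬜⬜⬜⬜
❓❓⬛⬛⬜⬜⬜⬜⬜
❓❓⬛⬛⬜⬜⬜⬜⬜
❓❓⬛⬛🔴⬜⬜⬜⬜
❓❓⬛⬛⬛⬛⬛⬛⬛
❓❓⬛⬛⬛⬛⬛⬛⬛
❓❓❓❓❓❓❓❓❓
❓❓❓❓❓❓❓❓❓

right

❓⬛⬛⬛⬛⬛⬛⬛⬛
❓⬛⬛⬜⬜⬜⬜⬜⬜
❓⬛⬛⬜⬜⬜⬜⬜⬜
❓⬛⬛⬜⬜⬜⬜⬜⬜
❓⬛⬛⬜🔴⬜⬜⬜⬜
❓⬛⬛⬛⬛⬛⬛⬛⬛
❓⬛⬛⬛⬛⬛⬛⬛⬛
❓❓❓❓❓❓❓❓❓
❓❓❓❓❓❓❓❓❓

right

⬛⬛⬛⬛⬛⬛⬛⬛⬛
⬛⬛⬜⬜⬜⬜⬜⬜⬜
⬛⬛⬜⬜⬜⬜⬜⬜⬛
⬛⬛⬜⬜⬜⬜⬜⬜⬜
⬛⬛⬜⬜🔴⬜⬜⬜⬛
⬛⬛⬛⬛⬛⬛⬛⬛⬛
⬛⬛⬛⬛⬛⬛⬛⬛⬛
❓❓❓❓❓❓❓❓❓
❓❓❓❓❓❓❓❓❓

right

⬛⬛⬛⬛⬛⬛⬛⬛⬜
⬛⬜⬜⬜⬜⬜⬜⬜⬜
⬛⬜⬜⬜⬜⬜⬜⬛🚪
⬛⬜⬜⬜⬜⬜⬜⬜⬜
⬛⬜⬜⬜🔴⬜⬜⬛⬛
⬛⬛⬛⬛⬛⬛⬛⬛⬛
⬛⬛⬛⬛⬛⬛⬛⬛⬛
❓❓❓❓❓❓❓❓❓
❓❓❓❓❓❓❓❓❓

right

⬛⬛⬛⬛⬛⬛⬛⬜❓
⬜⬜⬜⬜⬜⬜⬜⬜❓
⬜⬜⬜⬜⬜⬜⬛🚪❓
⬜⬜⬜⬜⬜⬜⬜⬜❓
⬜⬜⬜⬜🔴⬜⬛⬛❓
⬛⬛⬛⬛⬛⬛⬛⬛❓
⬛⬛⬛⬛⬛⬛⬛⬛❓
❓❓❓❓❓❓❓❓❓
❓❓❓❓❓❓❓❓❓

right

⬛⬛⬛⬛⬛⬛⬜❓❓
⬜⬜⬜⬜⬜⬜⬜❓❓
⬜⬜⬜⬜⬜⬛🚪❓❓
⬜⬜⬜⬜⬜⬜⬜❓❓
⬜⬜⬜⬜🔴⬛⬛❓❓
⬛⬛⬛⬛⬛⬛⬛❓❓
⬛⬛⬛⬛⬛⬛⬛❓❓
❓❓❓❓❓❓❓❓❓
❓❓❓❓❓❓❓❓❓

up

⬛⬛⬛⬛⬛❓❓❓❓
⬛⬛⬛⬛⬛⬛⬜❓❓
⬜⬜⬜⬜⬜⬜⬜❓❓
⬜⬜⬜⬜⬜⬛🚪❓❓
⬜⬜⬜⬜🔴⬜⬜❓❓
⬜⬜⬜⬜⬜⬛⬛❓❓
⬛⬛⬛⬛⬛⬛⬛❓❓
⬛⬛⬛⬛⬛⬛⬛❓❓
❓❓❓❓❓❓❓❓❓

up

❓❓❓❓❓❓❓❓❓
⬛⬛⬛⬛⬛❓❓❓❓
⬛⬛⬛⬛⬛⬛⬜❓❓
⬜⬜⬜⬜⬜⬜⬜❓❓
⬜⬜⬜⬜🔴⬛🚪❓❓
⬜⬜⬜⬜⬜⬜⬜❓❓
⬜⬜⬜⬜⬜⬛⬛❓❓
⬛⬛⬛⬛⬛⬛⬛❓❓
⬛⬛⬛⬛⬛⬛⬛❓❓

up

⬛⬛⬛⬛⬛⬛⬛⬛⬛
❓❓❓❓❓❓❓❓❓
⬛⬛⬛⬛⬛⬛⬛❓❓
⬛⬛⬛⬛⬛⬛⬜❓❓
⬜⬜⬜⬜🔴⬜⬜❓❓
⬜⬜⬜⬜⬜⬛🚪❓❓
⬜⬜⬜⬜⬜⬜⬜❓❓
⬜⬜⬜⬜⬜⬛⬛❓❓
⬛⬛⬛⬛⬛⬛⬛❓❓

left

⬛⬛⬛⬛⬛⬛⬛⬛⬛
❓❓❓❓❓❓❓❓❓
⬛⬛⬛⬛⬛⬛⬛⬛❓
⬛⬛⬛⬛⬛⬛⬛⬜❓
⬜⬜⬜⬜🔴⬜⬜⬜❓
⬜⬜⬜⬜⬜⬜⬛🚪❓
⬜⬜⬜⬜⬜⬜⬜⬜❓
⬜⬜⬜⬜⬜⬜⬛⬛❓
⬛⬛⬛⬛⬛⬛⬛⬛❓

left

⬛⬛⬛⬛⬛⬛⬛⬛⬛
❓❓❓❓❓❓❓❓❓
⬛⬛⬛⬛⬛⬛⬛⬛⬛
⬛⬛⬛⬛⬛⬛⬛⬛⬜
⬛⬜⬜⬜🔴⬜⬜⬜⬜
⬛⬜⬜⬜⬜⬜⬜⬛🚪
⬛⬜⬜⬜⬜⬜⬜⬜⬜
⬛⬜⬜⬜⬜⬜⬜⬛⬛
⬛⬛⬛⬛⬛⬛⬛⬛⬛

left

⬛⬛⬛⬛⬛⬛⬛⬛⬛
❓❓❓❓❓❓❓❓❓
⬛⬛⬛⬛⬛⬛⬛⬛⬛
⬛⬛⬛⬛⬛⬛⬛⬛⬛
⬛⬛⬜⬜🔴⬜⬜⬜⬜
⬛⬛⬜⬜⬜⬜⬜⬜⬛
⬛⬛⬜⬜⬜⬜⬜⬜⬜
⬛⬛⬜⬜⬜⬜⬜⬜⬛
⬛⬛⬛⬛⬛⬛⬛⬛⬛

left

⬛⬛⬛⬛⬛⬛⬛⬛⬛
❓❓❓❓❓❓❓❓❓
❓⬛⬛⬛⬛⬛⬛⬛⬛
❓⬛⬛⬛⬛⬛⬛⬛⬛
❓⬛⬛⬜🔴⬜⬜⬜⬜
❓⬛⬛⬜⬜⬜⬜⬜⬜
❓⬛⬛⬜⬜⬜⬜⬜⬜
❓⬛⬛⬜⬜⬜⬜⬜⬜
❓⬛⬛⬛⬛⬛⬛⬛⬛

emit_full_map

⬛⬛⬛⬛⬛⬛⬛⬛⬛⬛
⬛⬛⬛⬛⬛⬛⬛⬛⬛⬜
⬛⬛⬜🔴⬜⬜⬜⬜⬜⬜
⬛⬛⬜⬜⬜⬜⬜⬜⬛🚪
⬛⬛⬜⬜⬜⬜⬜⬜⬜⬜
⬛⬛⬜⬜⬜⬜⬜⬜⬛⬛
⬛⬛⬛⬛⬛⬛⬛⬛⬛⬛
⬛⬛⬛⬛⬛⬛⬛⬛⬛⬛

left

⬛⬛⬛⬛⬛⬛⬛⬛⬛
❓❓❓❓❓❓❓❓❓
❓❓⬛⬛⬛⬛⬛⬛⬛
❓❓⬛⬛⬛⬛⬛⬛⬛
❓❓⬛⬛🔴⬜⬜⬜⬜
❓❓⬛⬛⬜⬜⬜⬜⬜
❓❓⬛⬛⬜⬜⬜⬜⬜
❓❓⬛⬛⬜⬜⬜⬜⬜
❓❓⬛⬛⬛⬛⬛⬛⬛

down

❓❓❓❓❓❓❓❓❓
❓❓⬛⬛⬛⬛⬛⬛⬛
❓❓⬛⬛⬛⬛⬛⬛⬛
❓❓⬛⬛⬜⬜⬜⬜⬜
❓❓⬛⬛🔴⬜⬜⬜⬜
❓❓⬛⬛⬜⬜⬜⬜⬜
❓❓⬛⬛⬜⬜⬜⬜⬜
❓❓⬛⬛⬛⬛⬛⬛⬛
❓❓⬛⬛⬛⬛⬛⬛⬛

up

⬛⬛⬛⬛⬛⬛⬛⬛⬛
❓❓❓❓❓❓❓❓❓
❓❓⬛⬛⬛⬛⬛⬛⬛
❓❓⬛⬛⬛⬛⬛⬛⬛
❓❓⬛⬛🔴⬜⬜⬜⬜
❓❓⬛⬛⬜⬜⬜⬜⬜
❓❓⬛⬛⬜⬜⬜⬜⬜
❓❓⬛⬛⬜⬜⬜⬜⬜
❓❓⬛⬛⬛⬛⬛⬛⬛

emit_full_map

⬛⬛⬛⬛⬛⬛⬛⬛⬛⬛
⬛⬛⬛⬛⬛⬛⬛⬛⬛⬜
⬛⬛🔴⬜⬜⬜⬜⬜⬜⬜
⬛⬛⬜⬜⬜⬜⬜⬜⬛🚪
⬛⬛⬜⬜⬜⬜⬜⬜⬜⬜
⬛⬛⬜⬜⬜⬜⬜⬜⬛⬛
⬛⬛⬛⬛⬛⬛⬛⬛⬛⬛
⬛⬛⬛⬛⬛⬛⬛⬛⬛⬛


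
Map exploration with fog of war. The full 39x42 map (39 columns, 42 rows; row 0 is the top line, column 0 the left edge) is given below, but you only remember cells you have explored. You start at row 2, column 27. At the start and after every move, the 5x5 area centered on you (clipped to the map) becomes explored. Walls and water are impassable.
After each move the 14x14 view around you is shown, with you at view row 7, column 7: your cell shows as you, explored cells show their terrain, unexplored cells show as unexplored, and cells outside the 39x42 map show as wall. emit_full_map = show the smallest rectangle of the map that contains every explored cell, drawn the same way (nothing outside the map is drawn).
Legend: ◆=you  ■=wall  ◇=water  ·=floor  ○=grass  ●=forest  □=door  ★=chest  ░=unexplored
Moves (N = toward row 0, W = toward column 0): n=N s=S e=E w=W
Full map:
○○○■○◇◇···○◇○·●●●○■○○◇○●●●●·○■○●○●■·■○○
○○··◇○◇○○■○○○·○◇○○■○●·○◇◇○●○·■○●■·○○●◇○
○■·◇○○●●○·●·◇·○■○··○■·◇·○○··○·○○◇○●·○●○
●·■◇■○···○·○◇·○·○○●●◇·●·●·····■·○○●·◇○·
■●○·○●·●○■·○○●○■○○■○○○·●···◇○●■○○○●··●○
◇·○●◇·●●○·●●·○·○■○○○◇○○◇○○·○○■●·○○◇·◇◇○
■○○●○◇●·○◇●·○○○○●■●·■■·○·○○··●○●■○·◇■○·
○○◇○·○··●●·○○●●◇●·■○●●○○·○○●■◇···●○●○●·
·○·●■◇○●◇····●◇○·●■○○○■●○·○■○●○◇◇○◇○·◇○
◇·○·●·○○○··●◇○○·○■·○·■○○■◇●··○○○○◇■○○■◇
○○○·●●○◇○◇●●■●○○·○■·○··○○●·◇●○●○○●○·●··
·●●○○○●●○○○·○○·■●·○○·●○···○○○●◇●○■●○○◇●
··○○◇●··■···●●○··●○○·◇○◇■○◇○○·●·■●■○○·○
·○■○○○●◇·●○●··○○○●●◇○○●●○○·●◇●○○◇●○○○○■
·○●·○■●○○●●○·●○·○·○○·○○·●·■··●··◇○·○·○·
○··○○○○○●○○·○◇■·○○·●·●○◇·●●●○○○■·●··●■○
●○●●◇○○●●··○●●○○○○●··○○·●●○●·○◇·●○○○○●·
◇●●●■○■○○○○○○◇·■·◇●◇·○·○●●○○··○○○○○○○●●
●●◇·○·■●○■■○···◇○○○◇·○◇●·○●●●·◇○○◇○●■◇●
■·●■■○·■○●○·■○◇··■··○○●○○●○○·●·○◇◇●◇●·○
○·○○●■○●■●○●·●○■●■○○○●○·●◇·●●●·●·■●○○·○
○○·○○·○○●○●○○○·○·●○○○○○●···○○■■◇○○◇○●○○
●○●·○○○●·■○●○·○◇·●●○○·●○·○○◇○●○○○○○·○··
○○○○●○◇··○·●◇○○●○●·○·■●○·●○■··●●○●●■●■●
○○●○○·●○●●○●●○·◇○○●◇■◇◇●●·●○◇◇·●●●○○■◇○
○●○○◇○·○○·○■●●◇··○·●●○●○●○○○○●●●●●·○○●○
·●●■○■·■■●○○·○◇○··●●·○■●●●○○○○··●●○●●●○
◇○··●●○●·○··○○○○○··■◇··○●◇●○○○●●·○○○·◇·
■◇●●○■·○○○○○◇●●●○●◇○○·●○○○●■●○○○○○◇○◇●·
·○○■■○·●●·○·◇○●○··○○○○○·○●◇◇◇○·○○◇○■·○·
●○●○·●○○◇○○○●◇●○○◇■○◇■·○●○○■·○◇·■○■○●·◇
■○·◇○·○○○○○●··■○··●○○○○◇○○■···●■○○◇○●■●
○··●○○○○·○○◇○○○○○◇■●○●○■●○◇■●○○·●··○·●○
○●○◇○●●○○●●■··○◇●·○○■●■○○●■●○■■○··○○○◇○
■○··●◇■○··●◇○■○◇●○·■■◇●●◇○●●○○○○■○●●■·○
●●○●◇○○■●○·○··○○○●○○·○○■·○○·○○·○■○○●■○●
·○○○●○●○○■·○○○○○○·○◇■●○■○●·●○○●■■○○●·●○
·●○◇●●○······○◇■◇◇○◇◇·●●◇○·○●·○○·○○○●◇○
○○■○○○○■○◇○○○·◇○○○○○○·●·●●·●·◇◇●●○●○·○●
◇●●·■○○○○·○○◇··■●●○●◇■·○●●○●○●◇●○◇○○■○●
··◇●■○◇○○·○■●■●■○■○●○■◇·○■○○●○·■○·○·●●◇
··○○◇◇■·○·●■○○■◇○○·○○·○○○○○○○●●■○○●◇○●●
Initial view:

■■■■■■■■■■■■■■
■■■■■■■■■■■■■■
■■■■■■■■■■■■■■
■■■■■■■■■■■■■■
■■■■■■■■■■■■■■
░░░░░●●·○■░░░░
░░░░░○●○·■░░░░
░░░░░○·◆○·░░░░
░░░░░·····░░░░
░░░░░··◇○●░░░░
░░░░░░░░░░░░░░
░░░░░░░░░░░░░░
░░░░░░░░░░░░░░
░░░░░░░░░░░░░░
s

■■■■■■■■■■■■■■
■■■■■■■■■■■■■■
■■■■■■■■■■■■■■
■■■■■■■■■■■■■■
░░░░░●●·○■░░░░
░░░░░○●○·■░░░░
░░░░░○··○·░░░░
░░░░░··◆··░░░░
░░░░░··◇○●░░░░
░░░░░○·○○■░░░░
░░░░░░░░░░░░░░
░░░░░░░░░░░░░░
░░░░░░░░░░░░░░
░░░░░░░░░░░░░░

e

■■■■■■■■■■■■■■
■■■■■■■■■■■■■■
■■■■■■■■■■■■■■
■■■■■■■■■■■■■■
░░░░●●·○■░░░░░
░░░░○●○·■○░░░░
░░░░○··○·○░░░░
░░░░···◆·■░░░░
░░░░··◇○●■░░░░
░░░░○·○○■●░░░░
░░░░░░░░░░░░░░
░░░░░░░░░░░░░░
░░░░░░░░░░░░░░
░░░░░░░░░░░░░░

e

■■■■■■■■■■■■■■
■■■■■■■■■■■■■■
■■■■■■■■■■■■■■
■■■■■■■■■■■■■■
░░░●●·○■░░░░░░
░░░○●○·■○●░░░░
░░░○··○·○○░░░░
░░░····◆■·░░░░
░░░··◇○●■○░░░░
░░░○·○○■●·░░░░
░░░░░░░░░░░░░░
░░░░░░░░░░░░░░
░░░░░░░░░░░░░░
░░░░░░░░░░░░░░

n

■■■■■■■■■■■■■■
■■■■■■■■■■■■■■
■■■■■■■■■■■■■■
■■■■■■■■■■■■■■
■■■■■■■■■■■■■■
░░░●●·○■○●░░░░
░░░○●○·■○●░░░░
░░░○··○◆○○░░░░
░░░·····■·░░░░
░░░··◇○●■○░░░░
░░░○·○○■●·░░░░
░░░░░░░░░░░░░░
░░░░░░░░░░░░░░
░░░░░░░░░░░░░░

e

■■■■■■■■■■■■■■
■■■■■■■■■■■■■■
■■■■■■■■■■■■■■
■■■■■■■■■■■■■■
■■■■■■■■■■■■■■
░░●●·○■○●○░░░░
░░○●○·■○●■░░░░
░░○··○·◆○◇░░░░
░░·····■·○░░░░
░░··◇○●■○○░░░░
░░○·○○■●·░░░░░
░░░░░░░░░░░░░░
░░░░░░░░░░░░░░
░░░░░░░░░░░░░░

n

■■■■■■■■■■■■■■
■■■■■■■■■■■■■■
■■■■■■■■■■■■■■
■■■■■■■■■■■■■■
■■■■■■■■■■■■■■
■■■■■■■■■■■■■■
░░●●·○■○●○░░░░
░░○●○·■◆●■░░░░
░░○··○·○○◇░░░░
░░·····■·○░░░░
░░··◇○●■○○░░░░
░░○·○○■●·░░░░░
░░░░░░░░░░░░░░
░░░░░░░░░░░░░░

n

■■■■■■■■■■■■■■
■■■■■■■■■■■■■■
■■■■■■■■■■■■■■
■■■■■■■■■■■■■■
■■■■■■■■■■■■■■
■■■■■■■■■■■■■■
■■■■■■■■■■■■■■
░░●●·○■◆●○░░░░
░░○●○·■○●■░░░░
░░○··○·○○◇░░░░
░░·····■·○░░░░
░░··◇○●■○○░░░░
░░○·○○■●·░░░░░
░░░░░░░░░░░░░░

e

■■■■■■■■■■■■■■
■■■■■■■■■■■■■■
■■■■■■■■■■■■■■
■■■■■■■■■■■■■■
■■■■■■■■■■■■■■
■■■■■■■■■■■■■■
■■■■■■■■■■■■■■
░●●·○■○◆○●░░░░
░○●○·■○●■·░░░░
░○··○·○○◇○░░░░
░·····■·○░░░░░
░··◇○●■○○░░░░░
░○·○○■●·░░░░░░
░░░░░░░░░░░░░░

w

■■■■■■■■■■■■■■
■■■■■■■■■■■■■■
■■■■■■■■■■■■■■
■■■■■■■■■■■■■■
■■■■■■■■■■■■■■
■■■■■■■■■■■■■■
■■■■■■■■■■■■■■
░░●●·○■◆●○●░░░
░░○●○·■○●■·░░░
░░○··○·○○◇○░░░
░░·····■·○░░░░
░░··◇○●■○○░░░░
░░○·○○■●·░░░░░
░░░░░░░░░░░░░░

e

■■■■■■■■■■■■■■
■■■■■■■■■■■■■■
■■■■■■■■■■■■■■
■■■■■■■■■■■■■■
■■■■■■■■■■■■■■
■■■■■■■■■■■■■■
■■■■■■■■■■■■■■
░●●·○■○◆○●░░░░
░○●○·■○●■·░░░░
░○··○·○○◇○░░░░
░·····■·○░░░░░
░··◇○●■○○░░░░░
░○·○○■●·░░░░░░
░░░░░░░░░░░░░░

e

■■■■■■■■■■■■■■
■■■■■■■■■■■■■■
■■■■■■■■■■■■■■
■■■■■■■■■■■■■■
■■■■■■■■■■■■■■
■■■■■■■■■■■■■■
■■■■■■■■■■■■■■
●●·○■○●◆●■░░░░
○●○·■○●■·○░░░░
○··○·○○◇○●░░░░
·····■·○░░░░░░
··◇○●■○○░░░░░░
○·○○■●·░░░░░░░
░░░░░░░░░░░░░░

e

■■■■■■■■■■■■■■
■■■■■■■■■■■■■■
■■■■■■■■■■■■■■
■■■■■■■■■■■■■■
■■■■■■■■■■■■■■
■■■■■■■■■■■■■■
■■■■■■■■■■■■■■
●·○■○●○◆■·░░░■
●○·■○●■·○○░░░■
··○·○○◇○●·░░░■
····■·○░░░░░░■
·◇○●■○○░░░░░░■
·○○■●·░░░░░░░■
░░░░░░░░░░░░░■

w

■■■■■■■■■■■■■■
■■■■■■■■■■■■■■
■■■■■■■■■■■■■■
■■■■■■■■■■■■■■
■■■■■■■■■■■■■■
■■■■■■■■■■■■■■
■■■■■■■■■■■■■■
●●·○■○●◆●■·░░░
○●○·■○●■·○○░░░
○··○·○○◇○●·░░░
·····■·○░░░░░░
··◇○●■○○░░░░░░
○·○○■●·░░░░░░░
░░░░░░░░░░░░░░

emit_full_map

●●·○■○●◆●■·
○●○·■○●■·○○
○··○·○○◇○●·
·····■·○░░░
··◇○●■○○░░░
○·○○■●·░░░░

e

■■■■■■■■■■■■■■
■■■■■■■■■■■■■■
■■■■■■■■■■■■■■
■■■■■■■■■■■■■■
■■■■■■■■■■■■■■
■■■■■■■■■■■■■■
■■■■■■■■■■■■■■
●·○■○●○◆■·░░░■
●○·■○●■·○○░░░■
··○·○○◇○●·░░░■
····■·○░░░░░░■
·◇○●■○○░░░░░░■
·○○■●·░░░░░░░■
░░░░░░░░░░░░░■

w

■■■■■■■■■■■■■■
■■■■■■■■■■■■■■
■■■■■■■■■■■■■■
■■■■■■■■■■■■■■
■■■■■■■■■■■■■■
■■■■■■■■■■■■■■
■■■■■■■■■■■■■■
●●·○■○●◆●■·░░░
○●○·■○●■·○○░░░
○··○·○○◇○●·░░░
·····■·○░░░░░░
··◇○●■○○░░░░░░
○·○○■●·░░░░░░░
░░░░░░░░░░░░░░

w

■■■■■■■■■■■■■■
■■■■■■■■■■■■■■
■■■■■■■■■■■■■■
■■■■■■■■■■■■■■
■■■■■■■■■■■■■■
■■■■■■■■■■■■■■
■■■■■■■■■■■■■■
░●●·○■○◆○●■·░░
░○●○·■○●■·○○░░
░○··○·○○◇○●·░░
░·····■·○░░░░░
░··◇○●■○○░░░░░
░○·○○■●·░░░░░░
░░░░░░░░░░░░░░

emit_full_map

●●·○■○◆○●■·
○●○·■○●■·○○
○··○·○○◇○●·
·····■·○░░░
··◇○●■○○░░░
○·○○■●·░░░░


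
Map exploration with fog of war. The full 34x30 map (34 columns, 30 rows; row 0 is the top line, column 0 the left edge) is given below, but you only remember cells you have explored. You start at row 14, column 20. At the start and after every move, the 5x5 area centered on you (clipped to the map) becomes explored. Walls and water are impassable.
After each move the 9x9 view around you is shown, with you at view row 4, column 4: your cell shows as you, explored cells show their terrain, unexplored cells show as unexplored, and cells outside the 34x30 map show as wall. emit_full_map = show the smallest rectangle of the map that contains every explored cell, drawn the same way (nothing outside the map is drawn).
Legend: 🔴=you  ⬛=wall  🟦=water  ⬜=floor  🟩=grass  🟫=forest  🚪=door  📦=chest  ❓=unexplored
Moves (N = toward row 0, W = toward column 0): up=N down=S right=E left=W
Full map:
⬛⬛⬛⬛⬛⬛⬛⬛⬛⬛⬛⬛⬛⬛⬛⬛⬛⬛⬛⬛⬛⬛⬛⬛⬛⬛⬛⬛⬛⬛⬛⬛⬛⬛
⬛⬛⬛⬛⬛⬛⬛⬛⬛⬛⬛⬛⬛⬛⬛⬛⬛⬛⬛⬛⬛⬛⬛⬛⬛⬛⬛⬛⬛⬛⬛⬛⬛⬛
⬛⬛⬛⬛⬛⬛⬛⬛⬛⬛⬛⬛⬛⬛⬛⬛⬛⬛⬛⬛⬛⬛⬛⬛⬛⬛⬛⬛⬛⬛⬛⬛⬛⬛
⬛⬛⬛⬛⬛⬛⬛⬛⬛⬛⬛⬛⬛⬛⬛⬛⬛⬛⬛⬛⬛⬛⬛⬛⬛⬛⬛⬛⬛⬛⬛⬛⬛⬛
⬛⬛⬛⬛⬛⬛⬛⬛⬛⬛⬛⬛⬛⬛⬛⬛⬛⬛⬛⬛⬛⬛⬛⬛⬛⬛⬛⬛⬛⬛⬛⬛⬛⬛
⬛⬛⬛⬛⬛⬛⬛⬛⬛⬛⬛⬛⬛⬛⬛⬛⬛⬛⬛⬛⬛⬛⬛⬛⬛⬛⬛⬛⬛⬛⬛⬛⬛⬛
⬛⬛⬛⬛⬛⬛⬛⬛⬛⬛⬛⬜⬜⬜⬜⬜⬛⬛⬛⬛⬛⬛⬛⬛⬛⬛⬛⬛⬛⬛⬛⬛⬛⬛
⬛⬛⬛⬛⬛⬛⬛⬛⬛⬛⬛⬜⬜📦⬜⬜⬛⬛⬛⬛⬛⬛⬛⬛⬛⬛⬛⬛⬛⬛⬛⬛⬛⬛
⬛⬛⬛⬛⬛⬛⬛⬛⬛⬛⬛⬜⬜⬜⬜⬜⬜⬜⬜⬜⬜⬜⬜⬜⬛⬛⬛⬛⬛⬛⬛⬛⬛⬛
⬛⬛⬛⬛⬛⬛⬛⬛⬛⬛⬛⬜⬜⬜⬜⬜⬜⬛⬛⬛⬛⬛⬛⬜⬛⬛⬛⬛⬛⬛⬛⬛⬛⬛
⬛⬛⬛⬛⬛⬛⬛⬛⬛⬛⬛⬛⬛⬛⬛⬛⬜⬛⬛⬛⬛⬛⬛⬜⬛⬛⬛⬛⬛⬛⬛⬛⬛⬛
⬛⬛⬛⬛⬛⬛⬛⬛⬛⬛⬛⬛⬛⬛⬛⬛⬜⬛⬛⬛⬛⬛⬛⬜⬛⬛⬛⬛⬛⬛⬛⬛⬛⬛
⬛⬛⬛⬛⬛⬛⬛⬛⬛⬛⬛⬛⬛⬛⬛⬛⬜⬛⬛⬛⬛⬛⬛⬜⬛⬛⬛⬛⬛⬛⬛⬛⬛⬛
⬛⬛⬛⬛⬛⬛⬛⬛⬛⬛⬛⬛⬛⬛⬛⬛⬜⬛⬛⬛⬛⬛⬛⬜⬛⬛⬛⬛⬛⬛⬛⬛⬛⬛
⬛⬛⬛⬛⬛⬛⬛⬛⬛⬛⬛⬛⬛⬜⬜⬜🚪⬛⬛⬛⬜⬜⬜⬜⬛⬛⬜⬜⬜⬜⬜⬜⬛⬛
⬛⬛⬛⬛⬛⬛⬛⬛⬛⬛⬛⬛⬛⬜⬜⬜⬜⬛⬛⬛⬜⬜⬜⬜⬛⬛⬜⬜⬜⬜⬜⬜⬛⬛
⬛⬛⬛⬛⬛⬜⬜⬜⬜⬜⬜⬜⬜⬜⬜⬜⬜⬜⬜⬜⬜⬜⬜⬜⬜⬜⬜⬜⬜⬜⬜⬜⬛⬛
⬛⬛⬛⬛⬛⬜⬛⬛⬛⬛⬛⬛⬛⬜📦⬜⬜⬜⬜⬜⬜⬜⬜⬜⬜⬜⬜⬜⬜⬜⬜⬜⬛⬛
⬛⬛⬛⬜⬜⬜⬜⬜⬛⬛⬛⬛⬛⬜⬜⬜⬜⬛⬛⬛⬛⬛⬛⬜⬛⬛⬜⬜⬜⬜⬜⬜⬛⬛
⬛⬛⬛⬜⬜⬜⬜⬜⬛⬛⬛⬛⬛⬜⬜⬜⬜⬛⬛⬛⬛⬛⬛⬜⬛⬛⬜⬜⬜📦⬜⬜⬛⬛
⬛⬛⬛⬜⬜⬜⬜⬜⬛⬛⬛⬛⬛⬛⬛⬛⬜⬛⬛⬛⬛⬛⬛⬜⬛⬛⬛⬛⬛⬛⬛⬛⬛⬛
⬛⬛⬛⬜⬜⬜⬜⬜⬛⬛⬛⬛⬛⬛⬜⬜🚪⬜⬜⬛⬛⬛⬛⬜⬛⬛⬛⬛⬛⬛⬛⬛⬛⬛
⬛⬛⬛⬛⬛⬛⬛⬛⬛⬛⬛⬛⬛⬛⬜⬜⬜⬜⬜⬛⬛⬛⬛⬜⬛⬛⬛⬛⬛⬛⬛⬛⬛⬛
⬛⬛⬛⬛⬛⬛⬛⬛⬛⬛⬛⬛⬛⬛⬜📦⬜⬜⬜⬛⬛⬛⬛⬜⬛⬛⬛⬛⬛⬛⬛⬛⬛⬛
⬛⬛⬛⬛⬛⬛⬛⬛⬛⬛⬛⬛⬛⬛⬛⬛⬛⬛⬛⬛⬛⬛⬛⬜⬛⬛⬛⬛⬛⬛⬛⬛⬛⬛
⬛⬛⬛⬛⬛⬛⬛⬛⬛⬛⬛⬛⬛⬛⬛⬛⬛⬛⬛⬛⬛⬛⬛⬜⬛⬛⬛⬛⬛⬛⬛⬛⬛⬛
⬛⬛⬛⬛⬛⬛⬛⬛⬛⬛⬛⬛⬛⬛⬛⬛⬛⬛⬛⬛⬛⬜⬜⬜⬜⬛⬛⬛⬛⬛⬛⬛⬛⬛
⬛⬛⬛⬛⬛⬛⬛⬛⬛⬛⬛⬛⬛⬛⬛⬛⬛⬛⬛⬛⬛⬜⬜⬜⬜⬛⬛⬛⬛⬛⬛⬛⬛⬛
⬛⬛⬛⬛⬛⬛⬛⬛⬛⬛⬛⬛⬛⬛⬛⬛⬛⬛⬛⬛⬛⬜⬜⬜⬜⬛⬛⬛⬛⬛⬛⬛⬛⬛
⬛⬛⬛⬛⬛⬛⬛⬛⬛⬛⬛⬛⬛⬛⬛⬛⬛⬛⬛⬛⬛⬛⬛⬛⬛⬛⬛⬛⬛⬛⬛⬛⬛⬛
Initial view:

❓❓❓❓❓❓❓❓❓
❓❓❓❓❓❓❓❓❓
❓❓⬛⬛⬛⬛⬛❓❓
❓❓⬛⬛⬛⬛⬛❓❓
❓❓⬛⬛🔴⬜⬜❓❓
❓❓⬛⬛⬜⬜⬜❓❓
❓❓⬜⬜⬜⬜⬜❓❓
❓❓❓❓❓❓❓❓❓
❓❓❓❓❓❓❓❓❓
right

❓❓❓❓❓❓❓❓❓
❓❓❓❓❓❓❓❓❓
❓⬛⬛⬛⬛⬛⬜❓❓
❓⬛⬛⬛⬛⬛⬜❓❓
❓⬛⬛⬜🔴⬜⬜❓❓
❓⬛⬛⬜⬜⬜⬜❓❓
❓⬜⬜⬜⬜⬜⬜❓❓
❓❓❓❓❓❓❓❓❓
❓❓❓❓❓❓❓❓❓

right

❓❓❓❓❓❓❓❓❓
❓❓❓❓❓❓❓❓❓
⬛⬛⬛⬛⬛⬜⬛❓❓
⬛⬛⬛⬛⬛⬜⬛❓❓
⬛⬛⬜⬜🔴⬜⬛❓❓
⬛⬛⬜⬜⬜⬜⬛❓❓
⬜⬜⬜⬜⬜⬜⬜❓❓
❓❓❓❓❓❓❓❓❓
❓❓❓❓❓❓❓❓❓

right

❓❓❓❓❓❓❓❓❓
❓❓❓❓❓❓❓❓❓
⬛⬛⬛⬛⬜⬛⬛❓❓
⬛⬛⬛⬛⬜⬛⬛❓❓
⬛⬜⬜⬜🔴⬛⬛❓❓
⬛⬜⬜⬜⬜⬛⬛❓❓
⬜⬜⬜⬜⬜⬜⬜❓❓
❓❓❓❓❓❓❓❓❓
❓❓❓❓❓❓❓❓❓

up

❓❓❓❓❓❓❓❓❓
❓❓❓❓❓❓❓❓❓
❓❓⬛⬛⬜⬛⬛❓❓
⬛⬛⬛⬛⬜⬛⬛❓❓
⬛⬛⬛⬛🔴⬛⬛❓❓
⬛⬜⬜⬜⬜⬛⬛❓❓
⬛⬜⬜⬜⬜⬛⬛❓❓
⬜⬜⬜⬜⬜⬜⬜❓❓
❓❓❓❓❓❓❓❓❓

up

❓❓❓❓❓❓❓❓❓
❓❓❓❓❓❓❓❓❓
❓❓⬛⬛⬜⬛⬛❓❓
❓❓⬛⬛⬜⬛⬛❓❓
⬛⬛⬛⬛🔴⬛⬛❓❓
⬛⬛⬛⬛⬜⬛⬛❓❓
⬛⬜⬜⬜⬜⬛⬛❓❓
⬛⬜⬜⬜⬜⬛⬛❓❓
⬜⬜⬜⬜⬜⬜⬜❓❓

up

❓❓❓❓❓❓❓❓❓
❓❓❓❓❓❓❓❓❓
❓❓⬛⬛⬜⬛⬛❓❓
❓❓⬛⬛⬜⬛⬛❓❓
❓❓⬛⬛🔴⬛⬛❓❓
⬛⬛⬛⬛⬜⬛⬛❓❓
⬛⬛⬛⬛⬜⬛⬛❓❓
⬛⬜⬜⬜⬜⬛⬛❓❓
⬛⬜⬜⬜⬜⬛⬛❓❓

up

❓❓❓❓❓❓❓❓❓
❓❓❓❓❓❓❓❓❓
❓❓⬜⬜⬜⬛⬛❓❓
❓❓⬛⬛⬜⬛⬛❓❓
❓❓⬛⬛🔴⬛⬛❓❓
❓❓⬛⬛⬜⬛⬛❓❓
⬛⬛⬛⬛⬜⬛⬛❓❓
⬛⬛⬛⬛⬜⬛⬛❓❓
⬛⬜⬜⬜⬜⬛⬛❓❓

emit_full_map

❓❓❓⬜⬜⬜⬛⬛
❓❓❓⬛⬛⬜⬛⬛
❓❓❓⬛⬛🔴⬛⬛
❓❓❓⬛⬛⬜⬛⬛
⬛⬛⬛⬛⬛⬜⬛⬛
⬛⬛⬛⬛⬛⬜⬛⬛
⬛⬛⬜⬜⬜⬜⬛⬛
⬛⬛⬜⬜⬜⬜⬛⬛
⬜⬜⬜⬜⬜⬜⬜⬜

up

❓❓❓❓❓❓❓❓❓
❓❓❓❓❓❓❓❓❓
❓❓⬛⬛⬛⬛⬛❓❓
❓❓⬜⬜⬜⬛⬛❓❓
❓❓⬛⬛🔴⬛⬛❓❓
❓❓⬛⬛⬜⬛⬛❓❓
❓❓⬛⬛⬜⬛⬛❓❓
⬛⬛⬛⬛⬜⬛⬛❓❓
⬛⬛⬛⬛⬜⬛⬛❓❓

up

❓❓❓❓❓❓❓❓❓
❓❓❓❓❓❓❓❓❓
❓❓⬛⬛⬛⬛⬛❓❓
❓❓⬛⬛⬛⬛⬛❓❓
❓❓⬜⬜🔴⬛⬛❓❓
❓❓⬛⬛⬜⬛⬛❓❓
❓❓⬛⬛⬜⬛⬛❓❓
❓❓⬛⬛⬜⬛⬛❓❓
⬛⬛⬛⬛⬜⬛⬛❓❓

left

❓❓❓❓❓❓❓❓❓
❓❓❓❓❓❓❓❓❓
❓❓⬛⬛⬛⬛⬛⬛❓
❓❓⬛⬛⬛⬛⬛⬛❓
❓❓⬜⬜🔴⬜⬛⬛❓
❓❓⬛⬛⬛⬜⬛⬛❓
❓❓⬛⬛⬛⬜⬛⬛❓
❓❓❓⬛⬛⬜⬛⬛❓
⬛⬛⬛⬛⬛⬜⬛⬛❓

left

❓❓❓❓❓❓❓❓❓
❓❓❓❓❓❓❓❓❓
❓❓⬛⬛⬛⬛⬛⬛⬛
❓❓⬛⬛⬛⬛⬛⬛⬛
❓❓⬜⬜🔴⬜⬜⬛⬛
❓❓⬛⬛⬛⬛⬜⬛⬛
❓❓⬛⬛⬛⬛⬜⬛⬛
❓❓❓❓⬛⬛⬜⬛⬛
❓⬛⬛⬛⬛⬛⬜⬛⬛

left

❓❓❓❓❓❓❓❓❓
❓❓❓❓❓❓❓❓❓
❓❓⬛⬛⬛⬛⬛⬛⬛
❓❓⬛⬛⬛⬛⬛⬛⬛
❓❓⬜⬜🔴⬜⬜⬜⬛
❓❓⬛⬛⬛⬛⬛⬜⬛
❓❓⬛⬛⬛⬛⬛⬜⬛
❓❓❓❓❓⬛⬛⬜⬛
❓❓⬛⬛⬛⬛⬛⬜⬛

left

❓❓❓❓❓❓❓❓❓
❓❓❓❓❓❓❓❓❓
❓❓⬛⬛⬛⬛⬛⬛⬛
❓❓⬛⬛⬛⬛⬛⬛⬛
❓❓⬜⬜🔴⬜⬜⬜⬜
❓❓⬛⬛⬛⬛⬛⬛⬜
❓❓⬛⬛⬛⬛⬛⬛⬜
❓❓❓❓❓❓⬛⬛⬜
❓❓❓⬛⬛⬛⬛⬛⬜

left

❓❓❓❓❓❓❓❓❓
❓❓❓❓❓❓❓❓❓
❓❓⬛⬛⬛⬛⬛⬛⬛
❓❓⬛⬛⬛⬛⬛⬛⬛
❓❓⬜⬜🔴⬜⬜⬜⬜
❓❓⬜⬛⬛⬛⬛⬛⬛
❓❓⬜⬛⬛⬛⬛⬛⬛
❓❓❓❓❓❓❓⬛⬛
❓❓❓❓⬛⬛⬛⬛⬛

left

❓❓❓❓❓❓❓❓❓
❓❓❓❓❓❓❓❓❓
❓❓⬜⬛⬛⬛⬛⬛⬛
❓❓⬜⬛⬛⬛⬛⬛⬛
❓❓⬜⬜🔴⬜⬜⬜⬜
❓❓⬜⬜⬛⬛⬛⬛⬛
❓❓⬛⬜⬛⬛⬛⬛⬛
❓❓❓❓❓❓❓❓⬛
❓❓❓❓❓⬛⬛⬛⬛

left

❓❓❓❓❓❓❓❓❓
❓❓❓❓❓❓❓❓❓
❓❓⬜⬜⬛⬛⬛⬛⬛
❓❓⬜⬜⬛⬛⬛⬛⬛
❓❓⬜⬜🔴⬜⬜⬜⬜
❓❓⬜⬜⬜⬛⬛⬛⬛
❓❓⬛⬛⬜⬛⬛⬛⬛
❓❓❓❓❓❓❓❓❓
❓❓❓❓❓❓⬛⬛⬛

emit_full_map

⬜⬜⬛⬛⬛⬛⬛⬛⬛⬛⬛⬛
⬜⬜⬛⬛⬛⬛⬛⬛⬛⬛⬛⬛
⬜⬜🔴⬜⬜⬜⬜⬜⬜⬜⬛⬛
⬜⬜⬜⬛⬛⬛⬛⬛⬛⬜⬛⬛
⬛⬛⬜⬛⬛⬛⬛⬛⬛⬜⬛⬛
❓❓❓❓❓❓❓⬛⬛⬜⬛⬛
❓❓❓❓⬛⬛⬛⬛⬛⬜⬛⬛
❓❓❓❓⬛⬛⬛⬛⬛⬜⬛⬛
❓❓❓❓⬛⬛⬜⬜⬜⬜⬛⬛
❓❓❓❓⬛⬛⬜⬜⬜⬜⬛⬛
❓❓❓❓⬜⬜⬜⬜⬜⬜⬜⬜

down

❓❓❓❓❓❓❓❓❓
❓❓⬜⬜⬛⬛⬛⬛⬛
❓❓⬜⬜⬛⬛⬛⬛⬛
❓❓⬜⬜⬜⬜⬜⬜⬜
❓❓⬜⬜🔴⬛⬛⬛⬛
❓❓⬛⬛⬜⬛⬛⬛⬛
❓❓⬛⬛⬜⬛⬛❓❓
❓❓❓❓❓❓⬛⬛⬛
❓❓❓❓❓❓⬛⬛⬛

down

❓❓⬜⬜⬛⬛⬛⬛⬛
❓❓⬜⬜⬛⬛⬛⬛⬛
❓❓⬜⬜⬜⬜⬜⬜⬜
❓❓⬜⬜⬜⬛⬛⬛⬛
❓❓⬛⬛🔴⬛⬛⬛⬛
❓❓⬛⬛⬜⬛⬛❓❓
❓❓⬛⬛⬜⬛⬛⬛⬛
❓❓❓❓❓❓⬛⬛⬛
❓❓❓❓❓❓⬛⬛⬜

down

❓❓⬜⬜⬛⬛⬛⬛⬛
❓❓⬜⬜⬜⬜⬜⬜⬜
❓❓⬜⬜⬜⬛⬛⬛⬛
❓❓⬛⬛⬜⬛⬛⬛⬛
❓❓⬛⬛🔴⬛⬛❓❓
❓❓⬛⬛⬜⬛⬛⬛⬛
❓❓⬛⬛⬜⬛⬛⬛⬛
❓❓❓❓❓❓⬛⬛⬜
❓❓❓❓❓❓⬛⬛⬜

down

❓❓⬜⬜⬜⬜⬜⬜⬜
❓❓⬜⬜⬜⬛⬛⬛⬛
❓❓⬛⬛⬜⬛⬛⬛⬛
❓❓⬛⬛⬜⬛⬛❓❓
❓❓⬛⬛🔴⬛⬛⬛⬛
❓❓⬛⬛⬜⬛⬛⬛⬛
❓❓⬜⬜🚪⬛⬛⬛⬜
❓❓❓❓❓❓⬛⬛⬜
❓❓❓❓❓❓⬜⬜⬜

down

❓❓⬜⬜⬜⬛⬛⬛⬛
❓❓⬛⬛⬜⬛⬛⬛⬛
❓❓⬛⬛⬜⬛⬛❓❓
❓❓⬛⬛⬜⬛⬛⬛⬛
❓❓⬛⬛🔴⬛⬛⬛⬛
❓❓⬜⬜🚪⬛⬛⬛⬜
❓❓⬜⬜⬜⬛⬛⬛⬜
❓❓❓❓❓❓⬜⬜⬜
❓❓❓❓❓❓❓❓❓

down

❓❓⬛⬛⬜⬛⬛⬛⬛
❓❓⬛⬛⬜⬛⬛❓❓
❓❓⬛⬛⬜⬛⬛⬛⬛
❓❓⬛⬛⬜⬛⬛⬛⬛
❓❓⬜⬜🔴⬛⬛⬛⬜
❓❓⬜⬜⬜⬛⬛⬛⬜
❓❓⬜⬜⬜⬜⬜⬜⬜
❓❓❓❓❓❓❓❓❓
❓❓❓❓❓❓❓❓❓

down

❓❓⬛⬛⬜⬛⬛❓❓
❓❓⬛⬛⬜⬛⬛⬛⬛
❓❓⬛⬛⬜⬛⬛⬛⬛
❓❓⬜⬜🚪⬛⬛⬛⬜
❓❓⬜⬜🔴⬛⬛⬛⬜
❓❓⬜⬜⬜⬜⬜⬜⬜
❓❓📦⬜⬜⬜⬜❓❓
❓❓❓❓❓❓❓❓❓
❓❓❓❓❓❓❓❓❓

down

❓❓⬛⬛⬜⬛⬛⬛⬛
❓❓⬛⬛⬜⬛⬛⬛⬛
❓❓⬜⬜🚪⬛⬛⬛⬜
❓❓⬜⬜⬜⬛⬛⬛⬜
❓❓⬜⬜🔴⬜⬜⬜⬜
❓❓📦⬜⬜⬜⬜❓❓
❓❓⬜⬜⬜⬛⬛❓❓
❓❓❓❓❓❓❓❓❓
❓❓❓❓❓❓❓❓❓

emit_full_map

⬜⬜⬛⬛⬛⬛⬛⬛⬛⬛⬛⬛
⬜⬜⬛⬛⬛⬛⬛⬛⬛⬛⬛⬛
⬜⬜⬜⬜⬜⬜⬜⬜⬜⬜⬛⬛
⬜⬜⬜⬛⬛⬛⬛⬛⬛⬜⬛⬛
⬛⬛⬜⬛⬛⬛⬛⬛⬛⬜⬛⬛
⬛⬛⬜⬛⬛❓❓⬛⬛⬜⬛⬛
⬛⬛⬜⬛⬛⬛⬛⬛⬛⬜⬛⬛
⬛⬛⬜⬛⬛⬛⬛⬛⬛⬜⬛⬛
⬜⬜🚪⬛⬛⬛⬜⬜⬜⬜⬛⬛
⬜⬜⬜⬛⬛⬛⬜⬜⬜⬜⬛⬛
⬜⬜🔴⬜⬜⬜⬜⬜⬜⬜⬜⬜
📦⬜⬜⬜⬜❓❓❓❓❓❓❓
⬜⬜⬜⬛⬛❓❓❓❓❓❓❓
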